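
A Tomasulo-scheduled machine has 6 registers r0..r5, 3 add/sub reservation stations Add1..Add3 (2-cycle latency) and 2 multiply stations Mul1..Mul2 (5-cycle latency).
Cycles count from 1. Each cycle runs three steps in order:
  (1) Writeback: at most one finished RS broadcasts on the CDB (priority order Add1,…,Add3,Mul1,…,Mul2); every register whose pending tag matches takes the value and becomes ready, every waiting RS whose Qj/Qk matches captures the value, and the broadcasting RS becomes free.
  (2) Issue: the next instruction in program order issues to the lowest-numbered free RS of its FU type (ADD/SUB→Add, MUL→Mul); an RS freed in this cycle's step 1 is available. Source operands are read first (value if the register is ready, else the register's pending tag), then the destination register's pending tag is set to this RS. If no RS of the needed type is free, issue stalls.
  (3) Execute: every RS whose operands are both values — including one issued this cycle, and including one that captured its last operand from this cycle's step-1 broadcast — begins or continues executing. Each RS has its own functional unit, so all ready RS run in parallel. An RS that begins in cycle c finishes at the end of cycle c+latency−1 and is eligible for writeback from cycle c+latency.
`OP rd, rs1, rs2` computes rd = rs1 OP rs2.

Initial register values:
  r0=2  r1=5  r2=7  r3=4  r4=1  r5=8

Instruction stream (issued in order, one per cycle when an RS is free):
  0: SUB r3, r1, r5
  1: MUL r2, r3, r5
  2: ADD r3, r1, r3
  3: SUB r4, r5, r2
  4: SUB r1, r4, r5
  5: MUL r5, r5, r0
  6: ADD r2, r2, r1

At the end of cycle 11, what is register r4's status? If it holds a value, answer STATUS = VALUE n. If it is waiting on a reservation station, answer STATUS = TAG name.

STATUS = VALUE 32

  c1: issue SUB r3<-Add1  regs: r0:2,r1:5,r2:7,r3:Add1,r4:1,r5:8
  c2: issue MUL r2<-Mul1  regs: r0:2,r1:5,r2:Mul1,r3:Add1,r4:1,r5:8
  c3: CDB Add1=-3; issue ADD r3<-Add1  regs: r0:2,r1:5,r2:Mul1,r3:Add1,r4:1,r5:8
  c4: issue SUB r4<-Add2  regs: r0:2,r1:5,r2:Mul1,r3:Add1,r4:Add2,r5:8
  c5: CDB Add1=2; issue SUB r1<-Add1  regs: r0:2,r1:Add1,r2:Mul1,r3:2,r4:Add2,r5:8
  c6: issue MUL r5<-Mul2  regs: r0:2,r1:Add1,r2:Mul1,r3:2,r4:Add2,r5:Mul2
  c7: issue ADD r2<-Add3  regs: r0:2,r1:Add1,r2:Add3,r3:2,r4:Add2,r5:Mul2
  c8: CDB Mul1=-24  regs: r0:2,r1:Add1,r2:Add3,r3:2,r4:Add2,r5:Mul2
  c9: -  regs: r0:2,r1:Add1,r2:Add3,r3:2,r4:Add2,r5:Mul2
  c10: CDB Add2=32  regs: r0:2,r1:Add1,r2:Add3,r3:2,r4:32,r5:Mul2
  c11: CDB Mul2=16  regs: r0:2,r1:Add1,r2:Add3,r3:2,r4:32,r5:16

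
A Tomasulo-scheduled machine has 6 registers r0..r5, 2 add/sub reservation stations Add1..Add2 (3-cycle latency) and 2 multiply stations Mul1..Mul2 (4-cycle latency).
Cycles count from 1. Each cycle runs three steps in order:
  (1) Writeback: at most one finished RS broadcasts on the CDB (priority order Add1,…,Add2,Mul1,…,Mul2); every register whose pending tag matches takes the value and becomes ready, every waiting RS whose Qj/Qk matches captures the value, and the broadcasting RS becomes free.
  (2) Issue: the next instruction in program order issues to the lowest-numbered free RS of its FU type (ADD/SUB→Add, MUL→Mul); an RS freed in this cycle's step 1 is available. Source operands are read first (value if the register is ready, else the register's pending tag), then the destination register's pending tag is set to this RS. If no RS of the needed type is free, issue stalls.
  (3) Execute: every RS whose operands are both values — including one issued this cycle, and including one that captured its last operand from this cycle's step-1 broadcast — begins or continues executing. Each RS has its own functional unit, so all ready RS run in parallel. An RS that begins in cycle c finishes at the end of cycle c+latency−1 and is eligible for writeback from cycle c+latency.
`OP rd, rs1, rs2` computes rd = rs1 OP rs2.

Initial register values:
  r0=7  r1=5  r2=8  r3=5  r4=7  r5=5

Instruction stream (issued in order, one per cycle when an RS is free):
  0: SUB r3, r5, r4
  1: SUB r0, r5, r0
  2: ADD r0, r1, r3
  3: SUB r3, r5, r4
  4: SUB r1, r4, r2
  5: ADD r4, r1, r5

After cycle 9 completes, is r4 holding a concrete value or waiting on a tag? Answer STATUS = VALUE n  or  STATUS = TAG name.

STATUS = TAG Add2

cycle 1: issue SUB r3<-Add1 // r0:7,r1:5,r2:8,r3:Add1,r4:7,r5:5
cycle 2: issue SUB r0<-Add2 // r0:Add2,r1:5,r2:8,r3:Add1,r4:7,r5:5
cycle 3: stall // r0:Add2,r1:5,r2:8,r3:Add1,r4:7,r5:5
cycle 4: CDB Add1=-2; issue ADD r0<-Add1 // r0:Add1,r1:5,r2:8,r3:-2,r4:7,r5:5
cycle 5: CDB Add2=-2; issue SUB r3<-Add2 // r0:Add1,r1:5,r2:8,r3:Add2,r4:7,r5:5
cycle 6: stall // r0:Add1,r1:5,r2:8,r3:Add2,r4:7,r5:5
cycle 7: CDB Add1=3; issue SUB r1<-Add1 // r0:3,r1:Add1,r2:8,r3:Add2,r4:7,r5:5
cycle 8: CDB Add2=-2; issue ADD r4<-Add2 // r0:3,r1:Add1,r2:8,r3:-2,r4:Add2,r5:5
cycle 9: - // r0:3,r1:Add1,r2:8,r3:-2,r4:Add2,r5:5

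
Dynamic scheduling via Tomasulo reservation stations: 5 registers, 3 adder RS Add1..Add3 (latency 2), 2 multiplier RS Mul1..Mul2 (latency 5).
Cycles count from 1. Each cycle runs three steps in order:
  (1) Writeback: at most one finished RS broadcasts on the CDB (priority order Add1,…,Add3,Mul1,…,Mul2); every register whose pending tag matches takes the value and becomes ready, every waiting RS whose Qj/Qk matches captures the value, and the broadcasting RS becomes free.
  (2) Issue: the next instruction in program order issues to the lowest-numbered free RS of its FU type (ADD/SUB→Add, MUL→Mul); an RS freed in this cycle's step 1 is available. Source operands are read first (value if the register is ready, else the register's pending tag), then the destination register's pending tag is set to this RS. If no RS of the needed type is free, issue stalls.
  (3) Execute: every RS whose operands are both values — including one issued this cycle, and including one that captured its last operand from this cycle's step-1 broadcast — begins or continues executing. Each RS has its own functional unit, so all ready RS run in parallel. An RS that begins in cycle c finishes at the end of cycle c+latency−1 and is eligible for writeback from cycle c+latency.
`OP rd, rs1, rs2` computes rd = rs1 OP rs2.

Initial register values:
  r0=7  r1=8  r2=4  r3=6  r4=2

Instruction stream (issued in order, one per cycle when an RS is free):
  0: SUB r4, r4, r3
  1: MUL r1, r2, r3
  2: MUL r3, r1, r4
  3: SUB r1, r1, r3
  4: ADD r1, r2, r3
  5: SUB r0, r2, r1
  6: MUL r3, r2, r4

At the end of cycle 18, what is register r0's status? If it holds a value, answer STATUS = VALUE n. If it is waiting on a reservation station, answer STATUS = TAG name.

c1: issue SUB r4<-Add1 | r0:7,r1:8,r2:4,r3:6,r4:Add1
c2: issue MUL r1<-Mul1 | r0:7,r1:Mul1,r2:4,r3:6,r4:Add1
c3: CDB Add1=-4; issue MUL r3<-Mul2 | r0:7,r1:Mul1,r2:4,r3:Mul2,r4:-4
c4: issue SUB r1<-Add1 | r0:7,r1:Add1,r2:4,r3:Mul2,r4:-4
c5: issue ADD r1<-Add2 | r0:7,r1:Add2,r2:4,r3:Mul2,r4:-4
c6: issue SUB r0<-Add3 | r0:Add3,r1:Add2,r2:4,r3:Mul2,r4:-4
c7: CDB Mul1=24; issue MUL r3<-Mul1 | r0:Add3,r1:Add2,r2:4,r3:Mul1,r4:-4
c8: - | r0:Add3,r1:Add2,r2:4,r3:Mul1,r4:-4
c9: - | r0:Add3,r1:Add2,r2:4,r3:Mul1,r4:-4
c10: - | r0:Add3,r1:Add2,r2:4,r3:Mul1,r4:-4
c11: - | r0:Add3,r1:Add2,r2:4,r3:Mul1,r4:-4
c12: CDB Mul1=-16 | r0:Add3,r1:Add2,r2:4,r3:-16,r4:-4
c13: CDB Mul2=-96 | r0:Add3,r1:Add2,r2:4,r3:-16,r4:-4
c14: - | r0:Add3,r1:Add2,r2:4,r3:-16,r4:-4
c15: CDB Add1=120 | r0:Add3,r1:Add2,r2:4,r3:-16,r4:-4
c16: CDB Add2=-92 | r0:Add3,r1:-92,r2:4,r3:-16,r4:-4
c17: - | r0:Add3,r1:-92,r2:4,r3:-16,r4:-4
c18: CDB Add3=96 | r0:96,r1:-92,r2:4,r3:-16,r4:-4

STATUS = VALUE 96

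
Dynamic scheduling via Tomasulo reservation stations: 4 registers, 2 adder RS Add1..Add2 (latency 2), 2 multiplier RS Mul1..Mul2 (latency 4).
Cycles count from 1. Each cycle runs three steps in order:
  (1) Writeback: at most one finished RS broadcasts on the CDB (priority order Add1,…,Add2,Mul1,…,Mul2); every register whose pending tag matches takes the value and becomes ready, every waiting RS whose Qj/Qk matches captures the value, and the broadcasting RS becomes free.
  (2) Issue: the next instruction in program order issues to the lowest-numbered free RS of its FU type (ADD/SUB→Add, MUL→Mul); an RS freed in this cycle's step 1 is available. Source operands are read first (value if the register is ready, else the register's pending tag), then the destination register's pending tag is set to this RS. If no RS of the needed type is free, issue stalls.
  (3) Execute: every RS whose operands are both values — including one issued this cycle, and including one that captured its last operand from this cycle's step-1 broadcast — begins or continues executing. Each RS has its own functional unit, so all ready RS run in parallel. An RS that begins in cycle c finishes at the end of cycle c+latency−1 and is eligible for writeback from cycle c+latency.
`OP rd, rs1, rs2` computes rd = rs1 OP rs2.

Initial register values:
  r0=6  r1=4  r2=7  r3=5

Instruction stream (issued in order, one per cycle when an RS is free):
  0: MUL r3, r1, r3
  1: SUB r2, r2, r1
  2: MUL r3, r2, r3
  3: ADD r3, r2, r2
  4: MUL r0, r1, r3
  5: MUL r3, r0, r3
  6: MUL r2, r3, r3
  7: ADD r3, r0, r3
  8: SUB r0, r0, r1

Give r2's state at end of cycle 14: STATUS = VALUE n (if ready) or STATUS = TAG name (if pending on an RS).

c1: issue MUL r3<-Mul1 | r0:6,r1:4,r2:7,r3:Mul1
c2: issue SUB r2<-Add1 | r0:6,r1:4,r2:Add1,r3:Mul1
c3: issue MUL r3<-Mul2 | r0:6,r1:4,r2:Add1,r3:Mul2
c4: CDB Add1=3; issue ADD r3<-Add1 | r0:6,r1:4,r2:3,r3:Add1
c5: CDB Mul1=20; issue MUL r0<-Mul1 | r0:Mul1,r1:4,r2:3,r3:Add1
c6: CDB Add1=6; stall | r0:Mul1,r1:4,r2:3,r3:6
c7: stall | r0:Mul1,r1:4,r2:3,r3:6
c8: stall | r0:Mul1,r1:4,r2:3,r3:6
c9: CDB Mul2=60; issue MUL r3<-Mul2 | r0:Mul1,r1:4,r2:3,r3:Mul2
c10: CDB Mul1=24; issue MUL r2<-Mul1 | r0:24,r1:4,r2:Mul1,r3:Mul2
c11: issue ADD r3<-Add1 | r0:24,r1:4,r2:Mul1,r3:Add1
c12: issue SUB r0<-Add2 | r0:Add2,r1:4,r2:Mul1,r3:Add1
c13: - | r0:Add2,r1:4,r2:Mul1,r3:Add1
c14: CDB Add2=20 | r0:20,r1:4,r2:Mul1,r3:Add1

STATUS = TAG Mul1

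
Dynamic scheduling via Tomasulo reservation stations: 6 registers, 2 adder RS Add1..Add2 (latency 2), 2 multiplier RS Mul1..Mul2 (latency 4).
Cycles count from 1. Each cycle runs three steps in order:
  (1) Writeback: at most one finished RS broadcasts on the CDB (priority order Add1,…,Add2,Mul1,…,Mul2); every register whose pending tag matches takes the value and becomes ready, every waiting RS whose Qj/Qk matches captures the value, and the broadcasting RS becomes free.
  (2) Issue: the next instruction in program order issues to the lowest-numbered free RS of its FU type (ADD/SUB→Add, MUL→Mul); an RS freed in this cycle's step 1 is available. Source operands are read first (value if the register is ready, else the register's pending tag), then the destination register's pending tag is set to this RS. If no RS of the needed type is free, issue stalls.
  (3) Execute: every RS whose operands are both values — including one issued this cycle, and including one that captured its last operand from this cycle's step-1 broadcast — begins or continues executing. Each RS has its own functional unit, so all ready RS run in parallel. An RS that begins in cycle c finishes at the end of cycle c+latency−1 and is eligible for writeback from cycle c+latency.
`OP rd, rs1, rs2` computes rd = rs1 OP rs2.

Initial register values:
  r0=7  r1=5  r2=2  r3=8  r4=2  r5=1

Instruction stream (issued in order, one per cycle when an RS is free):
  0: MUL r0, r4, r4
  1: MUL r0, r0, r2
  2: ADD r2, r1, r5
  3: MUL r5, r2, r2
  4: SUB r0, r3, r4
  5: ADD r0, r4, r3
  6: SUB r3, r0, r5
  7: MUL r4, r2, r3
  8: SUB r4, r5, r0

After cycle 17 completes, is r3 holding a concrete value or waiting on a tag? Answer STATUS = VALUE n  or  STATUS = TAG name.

STATUS = VALUE -26

c1: issue MUL r0<-Mul1 | r0:Mul1,r1:5,r2:2,r3:8,r4:2,r5:1
c2: issue MUL r0<-Mul2 | r0:Mul2,r1:5,r2:2,r3:8,r4:2,r5:1
c3: issue ADD r2<-Add1 | r0:Mul2,r1:5,r2:Add1,r3:8,r4:2,r5:1
c4: stall | r0:Mul2,r1:5,r2:Add1,r3:8,r4:2,r5:1
c5: CDB Add1=6; stall | r0:Mul2,r1:5,r2:6,r3:8,r4:2,r5:1
c6: CDB Mul1=4; issue MUL r5<-Mul1 | r0:Mul2,r1:5,r2:6,r3:8,r4:2,r5:Mul1
c7: issue SUB r0<-Add1 | r0:Add1,r1:5,r2:6,r3:8,r4:2,r5:Mul1
c8: issue ADD r0<-Add2 | r0:Add2,r1:5,r2:6,r3:8,r4:2,r5:Mul1
c9: CDB Add1=6; issue SUB r3<-Add1 | r0:Add2,r1:5,r2:6,r3:Add1,r4:2,r5:Mul1
c10: CDB Add2=10; stall | r0:10,r1:5,r2:6,r3:Add1,r4:2,r5:Mul1
c11: CDB Mul1=36; issue MUL r4<-Mul1 | r0:10,r1:5,r2:6,r3:Add1,r4:Mul1,r5:36
c12: CDB Mul2=8; issue SUB r4<-Add2 | r0:10,r1:5,r2:6,r3:Add1,r4:Add2,r5:36
c13: CDB Add1=-26 | r0:10,r1:5,r2:6,r3:-26,r4:Add2,r5:36
c14: CDB Add2=26 | r0:10,r1:5,r2:6,r3:-26,r4:26,r5:36
c15: - | r0:10,r1:5,r2:6,r3:-26,r4:26,r5:36
c16: - | r0:10,r1:5,r2:6,r3:-26,r4:26,r5:36
c17: CDB Mul1=-156 | r0:10,r1:5,r2:6,r3:-26,r4:26,r5:36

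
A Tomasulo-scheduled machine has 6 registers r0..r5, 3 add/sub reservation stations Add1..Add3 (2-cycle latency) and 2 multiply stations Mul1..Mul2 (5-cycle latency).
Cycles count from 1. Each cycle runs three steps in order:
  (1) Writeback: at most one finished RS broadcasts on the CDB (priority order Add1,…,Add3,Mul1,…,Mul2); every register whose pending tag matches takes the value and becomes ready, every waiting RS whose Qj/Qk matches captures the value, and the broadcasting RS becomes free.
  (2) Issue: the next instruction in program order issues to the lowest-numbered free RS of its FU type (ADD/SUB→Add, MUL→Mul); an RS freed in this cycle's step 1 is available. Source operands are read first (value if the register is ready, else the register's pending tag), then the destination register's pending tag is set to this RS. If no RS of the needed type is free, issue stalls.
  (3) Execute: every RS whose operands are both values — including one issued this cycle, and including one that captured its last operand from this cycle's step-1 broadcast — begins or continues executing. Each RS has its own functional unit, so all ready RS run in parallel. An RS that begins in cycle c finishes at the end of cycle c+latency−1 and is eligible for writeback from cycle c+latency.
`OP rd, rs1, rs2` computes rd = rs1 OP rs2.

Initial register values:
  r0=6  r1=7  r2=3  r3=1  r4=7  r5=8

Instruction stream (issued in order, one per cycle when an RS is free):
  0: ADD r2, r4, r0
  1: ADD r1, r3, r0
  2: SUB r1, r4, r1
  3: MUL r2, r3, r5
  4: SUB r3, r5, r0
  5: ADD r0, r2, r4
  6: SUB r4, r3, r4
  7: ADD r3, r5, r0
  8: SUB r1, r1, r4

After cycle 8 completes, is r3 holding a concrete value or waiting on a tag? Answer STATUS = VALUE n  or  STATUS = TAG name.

STATUS = TAG Add3

  c1: issue ADD r2<-Add1  regs: r0:6,r1:7,r2:Add1,r3:1,r4:7,r5:8
  c2: issue ADD r1<-Add2  regs: r0:6,r1:Add2,r2:Add1,r3:1,r4:7,r5:8
  c3: CDB Add1=13; issue SUB r1<-Add1  regs: r0:6,r1:Add1,r2:13,r3:1,r4:7,r5:8
  c4: CDB Add2=7; issue MUL r2<-Mul1  regs: r0:6,r1:Add1,r2:Mul1,r3:1,r4:7,r5:8
  c5: issue SUB r3<-Add2  regs: r0:6,r1:Add1,r2:Mul1,r3:Add2,r4:7,r5:8
  c6: CDB Add1=0; issue ADD r0<-Add1  regs: r0:Add1,r1:0,r2:Mul1,r3:Add2,r4:7,r5:8
  c7: CDB Add2=2; issue SUB r4<-Add2  regs: r0:Add1,r1:0,r2:Mul1,r3:2,r4:Add2,r5:8
  c8: issue ADD r3<-Add3  regs: r0:Add1,r1:0,r2:Mul1,r3:Add3,r4:Add2,r5:8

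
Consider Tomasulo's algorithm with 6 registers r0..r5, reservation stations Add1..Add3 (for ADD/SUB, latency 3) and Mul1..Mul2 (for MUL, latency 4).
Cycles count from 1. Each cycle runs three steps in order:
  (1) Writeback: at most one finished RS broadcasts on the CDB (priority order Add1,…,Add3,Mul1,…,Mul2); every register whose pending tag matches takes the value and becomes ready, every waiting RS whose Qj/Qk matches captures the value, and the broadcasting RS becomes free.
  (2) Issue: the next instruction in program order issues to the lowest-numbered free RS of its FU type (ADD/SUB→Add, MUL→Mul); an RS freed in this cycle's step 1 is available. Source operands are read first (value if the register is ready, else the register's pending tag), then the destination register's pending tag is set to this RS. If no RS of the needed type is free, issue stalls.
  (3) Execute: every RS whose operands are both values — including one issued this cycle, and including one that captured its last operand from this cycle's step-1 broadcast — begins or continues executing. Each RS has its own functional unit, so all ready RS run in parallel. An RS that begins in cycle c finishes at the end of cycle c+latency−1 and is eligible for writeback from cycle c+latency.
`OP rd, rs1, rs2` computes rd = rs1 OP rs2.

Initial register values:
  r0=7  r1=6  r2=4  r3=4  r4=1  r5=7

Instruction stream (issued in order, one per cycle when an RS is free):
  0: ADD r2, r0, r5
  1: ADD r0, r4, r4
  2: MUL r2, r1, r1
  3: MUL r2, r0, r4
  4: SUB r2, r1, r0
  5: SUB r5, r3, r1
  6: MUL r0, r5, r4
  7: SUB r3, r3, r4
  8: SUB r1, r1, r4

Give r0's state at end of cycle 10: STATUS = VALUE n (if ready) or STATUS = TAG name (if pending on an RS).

cycle 1: issue ADD r2<-Add1 // r0:7,r1:6,r2:Add1,r3:4,r4:1,r5:7
cycle 2: issue ADD r0<-Add2 // r0:Add2,r1:6,r2:Add1,r3:4,r4:1,r5:7
cycle 3: issue MUL r2<-Mul1 // r0:Add2,r1:6,r2:Mul1,r3:4,r4:1,r5:7
cycle 4: CDB Add1=14; issue MUL r2<-Mul2 // r0:Add2,r1:6,r2:Mul2,r3:4,r4:1,r5:7
cycle 5: CDB Add2=2; issue SUB r2<-Add1 // r0:2,r1:6,r2:Add1,r3:4,r4:1,r5:7
cycle 6: issue SUB r5<-Add2 // r0:2,r1:6,r2:Add1,r3:4,r4:1,r5:Add2
cycle 7: CDB Mul1=36; issue MUL r0<-Mul1 // r0:Mul1,r1:6,r2:Add1,r3:4,r4:1,r5:Add2
cycle 8: CDB Add1=4; issue SUB r3<-Add1 // r0:Mul1,r1:6,r2:4,r3:Add1,r4:1,r5:Add2
cycle 9: CDB Add2=-2; issue SUB r1<-Add2 // r0:Mul1,r1:Add2,r2:4,r3:Add1,r4:1,r5:-2
cycle 10: CDB Mul2=2 // r0:Mul1,r1:Add2,r2:4,r3:Add1,r4:1,r5:-2

STATUS = TAG Mul1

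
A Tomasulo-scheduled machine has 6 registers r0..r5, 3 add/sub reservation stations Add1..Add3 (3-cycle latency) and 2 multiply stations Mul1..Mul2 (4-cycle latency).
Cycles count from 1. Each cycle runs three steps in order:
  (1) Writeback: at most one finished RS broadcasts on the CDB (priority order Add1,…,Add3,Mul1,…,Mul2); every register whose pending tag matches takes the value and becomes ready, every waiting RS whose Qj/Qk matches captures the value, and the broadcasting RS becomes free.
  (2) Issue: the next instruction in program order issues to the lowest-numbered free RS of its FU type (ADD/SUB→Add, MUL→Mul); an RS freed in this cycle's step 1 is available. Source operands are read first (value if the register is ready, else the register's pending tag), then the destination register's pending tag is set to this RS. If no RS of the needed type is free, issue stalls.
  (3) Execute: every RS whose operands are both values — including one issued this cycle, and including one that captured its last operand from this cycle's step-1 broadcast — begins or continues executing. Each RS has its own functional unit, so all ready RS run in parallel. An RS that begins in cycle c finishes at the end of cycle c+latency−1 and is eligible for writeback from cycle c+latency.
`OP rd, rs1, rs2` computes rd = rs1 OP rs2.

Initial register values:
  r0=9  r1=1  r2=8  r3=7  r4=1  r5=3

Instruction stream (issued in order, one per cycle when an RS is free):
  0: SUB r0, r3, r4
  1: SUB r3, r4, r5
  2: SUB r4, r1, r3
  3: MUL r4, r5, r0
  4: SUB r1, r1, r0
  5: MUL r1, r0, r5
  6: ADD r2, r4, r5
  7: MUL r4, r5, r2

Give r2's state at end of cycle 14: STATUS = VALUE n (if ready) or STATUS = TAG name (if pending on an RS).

STATUS = VALUE 21

c1: issue SUB r0<-Add1 | r0:Add1,r1:1,r2:8,r3:7,r4:1,r5:3
c2: issue SUB r3<-Add2 | r0:Add1,r1:1,r2:8,r3:Add2,r4:1,r5:3
c3: issue SUB r4<-Add3 | r0:Add1,r1:1,r2:8,r3:Add2,r4:Add3,r5:3
c4: CDB Add1=6; issue MUL r4<-Mul1 | r0:6,r1:1,r2:8,r3:Add2,r4:Mul1,r5:3
c5: CDB Add2=-2; issue SUB r1<-Add1 | r0:6,r1:Add1,r2:8,r3:-2,r4:Mul1,r5:3
c6: issue MUL r1<-Mul2 | r0:6,r1:Mul2,r2:8,r3:-2,r4:Mul1,r5:3
c7: issue ADD r2<-Add2 | r0:6,r1:Mul2,r2:Add2,r3:-2,r4:Mul1,r5:3
c8: CDB Add1=-5; stall | r0:6,r1:Mul2,r2:Add2,r3:-2,r4:Mul1,r5:3
c9: CDB Add3=3; stall | r0:6,r1:Mul2,r2:Add2,r3:-2,r4:Mul1,r5:3
c10: CDB Mul1=18; issue MUL r4<-Mul1 | r0:6,r1:Mul2,r2:Add2,r3:-2,r4:Mul1,r5:3
c11: CDB Mul2=18 | r0:6,r1:18,r2:Add2,r3:-2,r4:Mul1,r5:3
c12: - | r0:6,r1:18,r2:Add2,r3:-2,r4:Mul1,r5:3
c13: CDB Add2=21 | r0:6,r1:18,r2:21,r3:-2,r4:Mul1,r5:3
c14: - | r0:6,r1:18,r2:21,r3:-2,r4:Mul1,r5:3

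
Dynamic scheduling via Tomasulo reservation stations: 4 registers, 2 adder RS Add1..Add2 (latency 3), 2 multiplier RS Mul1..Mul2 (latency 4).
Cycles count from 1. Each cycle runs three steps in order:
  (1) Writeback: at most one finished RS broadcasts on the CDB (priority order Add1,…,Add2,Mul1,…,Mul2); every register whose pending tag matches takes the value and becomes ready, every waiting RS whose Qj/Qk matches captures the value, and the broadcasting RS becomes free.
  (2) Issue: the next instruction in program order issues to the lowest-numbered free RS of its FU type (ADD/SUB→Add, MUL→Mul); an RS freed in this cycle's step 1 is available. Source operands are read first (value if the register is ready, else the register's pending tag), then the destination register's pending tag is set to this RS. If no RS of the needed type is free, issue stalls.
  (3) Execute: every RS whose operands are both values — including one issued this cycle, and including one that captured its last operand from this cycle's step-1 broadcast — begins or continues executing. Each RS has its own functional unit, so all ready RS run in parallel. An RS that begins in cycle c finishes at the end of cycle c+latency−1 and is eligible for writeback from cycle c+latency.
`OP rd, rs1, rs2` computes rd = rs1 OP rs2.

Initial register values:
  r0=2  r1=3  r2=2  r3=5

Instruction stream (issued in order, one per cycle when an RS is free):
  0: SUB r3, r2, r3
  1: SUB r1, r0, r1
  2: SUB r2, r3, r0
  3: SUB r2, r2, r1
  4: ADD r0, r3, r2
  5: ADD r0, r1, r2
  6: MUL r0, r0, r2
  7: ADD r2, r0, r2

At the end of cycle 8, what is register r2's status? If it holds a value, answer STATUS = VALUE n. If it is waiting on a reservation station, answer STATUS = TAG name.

cycle 1: issue SUB r3<-Add1 // r0:2,r1:3,r2:2,r3:Add1
cycle 2: issue SUB r1<-Add2 // r0:2,r1:Add2,r2:2,r3:Add1
cycle 3: stall // r0:2,r1:Add2,r2:2,r3:Add1
cycle 4: CDB Add1=-3; issue SUB r2<-Add1 // r0:2,r1:Add2,r2:Add1,r3:-3
cycle 5: CDB Add2=-1; issue SUB r2<-Add2 // r0:2,r1:-1,r2:Add2,r3:-3
cycle 6: stall // r0:2,r1:-1,r2:Add2,r3:-3
cycle 7: CDB Add1=-5; issue ADD r0<-Add1 // r0:Add1,r1:-1,r2:Add2,r3:-3
cycle 8: stall // r0:Add1,r1:-1,r2:Add2,r3:-3

STATUS = TAG Add2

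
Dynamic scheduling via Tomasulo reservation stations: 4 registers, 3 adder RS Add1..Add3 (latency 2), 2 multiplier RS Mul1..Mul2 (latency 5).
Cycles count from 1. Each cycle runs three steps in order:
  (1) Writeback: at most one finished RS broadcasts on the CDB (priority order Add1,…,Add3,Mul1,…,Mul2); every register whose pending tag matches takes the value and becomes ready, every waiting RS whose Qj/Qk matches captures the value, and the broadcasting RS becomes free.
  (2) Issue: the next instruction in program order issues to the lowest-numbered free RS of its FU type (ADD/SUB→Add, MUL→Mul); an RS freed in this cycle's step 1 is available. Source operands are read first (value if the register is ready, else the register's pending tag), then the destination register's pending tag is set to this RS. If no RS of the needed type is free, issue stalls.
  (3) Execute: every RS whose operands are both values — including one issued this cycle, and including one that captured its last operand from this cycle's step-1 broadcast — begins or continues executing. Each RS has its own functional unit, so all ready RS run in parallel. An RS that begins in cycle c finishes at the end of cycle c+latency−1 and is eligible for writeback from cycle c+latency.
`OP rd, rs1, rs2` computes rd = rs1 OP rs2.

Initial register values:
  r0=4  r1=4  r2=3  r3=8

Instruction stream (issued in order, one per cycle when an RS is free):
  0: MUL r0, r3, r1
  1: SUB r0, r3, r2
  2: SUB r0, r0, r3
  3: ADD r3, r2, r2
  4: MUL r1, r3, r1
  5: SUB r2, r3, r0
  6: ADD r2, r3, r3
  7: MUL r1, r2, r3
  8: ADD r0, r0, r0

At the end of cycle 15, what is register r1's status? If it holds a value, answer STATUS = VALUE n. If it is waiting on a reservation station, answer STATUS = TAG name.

STATUS = VALUE 72

cycle 1: issue MUL r0<-Mul1 // r0:Mul1,r1:4,r2:3,r3:8
cycle 2: issue SUB r0<-Add1 // r0:Add1,r1:4,r2:3,r3:8
cycle 3: issue SUB r0<-Add2 // r0:Add2,r1:4,r2:3,r3:8
cycle 4: CDB Add1=5; issue ADD r3<-Add1 // r0:Add2,r1:4,r2:3,r3:Add1
cycle 5: issue MUL r1<-Mul2 // r0:Add2,r1:Mul2,r2:3,r3:Add1
cycle 6: CDB Add1=6; issue SUB r2<-Add1 // r0:Add2,r1:Mul2,r2:Add1,r3:6
cycle 7: CDB Add2=-3; issue ADD r2<-Add2 // r0:-3,r1:Mul2,r2:Add2,r3:6
cycle 8: CDB Mul1=32; issue MUL r1<-Mul1 // r0:-3,r1:Mul1,r2:Add2,r3:6
cycle 9: CDB Add1=9; issue ADD r0<-Add1 // r0:Add1,r1:Mul1,r2:Add2,r3:6
cycle 10: CDB Add2=12 // r0:Add1,r1:Mul1,r2:12,r3:6
cycle 11: CDB Add1=-6 // r0:-6,r1:Mul1,r2:12,r3:6
cycle 12: CDB Mul2=24 // r0:-6,r1:Mul1,r2:12,r3:6
cycle 13: - // r0:-6,r1:Mul1,r2:12,r3:6
cycle 14: - // r0:-6,r1:Mul1,r2:12,r3:6
cycle 15: CDB Mul1=72 // r0:-6,r1:72,r2:12,r3:6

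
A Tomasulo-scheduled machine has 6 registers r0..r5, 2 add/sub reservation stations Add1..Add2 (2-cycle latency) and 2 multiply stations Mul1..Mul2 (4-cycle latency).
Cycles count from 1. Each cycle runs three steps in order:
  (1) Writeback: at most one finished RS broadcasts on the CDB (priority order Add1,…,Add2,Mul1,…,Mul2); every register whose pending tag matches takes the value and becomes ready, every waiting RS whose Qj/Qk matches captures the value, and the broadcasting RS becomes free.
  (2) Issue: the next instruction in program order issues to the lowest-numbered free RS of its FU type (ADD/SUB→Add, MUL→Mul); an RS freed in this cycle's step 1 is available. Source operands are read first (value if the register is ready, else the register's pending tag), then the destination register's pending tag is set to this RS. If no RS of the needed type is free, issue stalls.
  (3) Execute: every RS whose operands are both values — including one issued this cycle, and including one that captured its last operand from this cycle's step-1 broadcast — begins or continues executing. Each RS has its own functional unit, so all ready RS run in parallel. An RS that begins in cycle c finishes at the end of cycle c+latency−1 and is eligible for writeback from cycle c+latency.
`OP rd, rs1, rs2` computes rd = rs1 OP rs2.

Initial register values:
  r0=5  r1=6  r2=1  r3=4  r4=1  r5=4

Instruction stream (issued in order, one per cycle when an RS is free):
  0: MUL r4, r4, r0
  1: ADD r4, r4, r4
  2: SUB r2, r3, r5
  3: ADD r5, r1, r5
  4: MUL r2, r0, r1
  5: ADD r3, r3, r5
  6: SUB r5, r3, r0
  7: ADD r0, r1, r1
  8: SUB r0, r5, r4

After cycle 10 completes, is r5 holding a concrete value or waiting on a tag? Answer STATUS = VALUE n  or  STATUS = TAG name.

STATUS = TAG Add1

cycle 1: issue MUL r4<-Mul1 // r0:5,r1:6,r2:1,r3:4,r4:Mul1,r5:4
cycle 2: issue ADD r4<-Add1 // r0:5,r1:6,r2:1,r3:4,r4:Add1,r5:4
cycle 3: issue SUB r2<-Add2 // r0:5,r1:6,r2:Add2,r3:4,r4:Add1,r5:4
cycle 4: stall // r0:5,r1:6,r2:Add2,r3:4,r4:Add1,r5:4
cycle 5: CDB Add2=0; issue ADD r5<-Add2 // r0:5,r1:6,r2:0,r3:4,r4:Add1,r5:Add2
cycle 6: CDB Mul1=5; issue MUL r2<-Mul1 // r0:5,r1:6,r2:Mul1,r3:4,r4:Add1,r5:Add2
cycle 7: CDB Add2=10; issue ADD r3<-Add2 // r0:5,r1:6,r2:Mul1,r3:Add2,r4:Add1,r5:10
cycle 8: CDB Add1=10; issue SUB r5<-Add1 // r0:5,r1:6,r2:Mul1,r3:Add2,r4:10,r5:Add1
cycle 9: CDB Add2=14; issue ADD r0<-Add2 // r0:Add2,r1:6,r2:Mul1,r3:14,r4:10,r5:Add1
cycle 10: CDB Mul1=30; stall // r0:Add2,r1:6,r2:30,r3:14,r4:10,r5:Add1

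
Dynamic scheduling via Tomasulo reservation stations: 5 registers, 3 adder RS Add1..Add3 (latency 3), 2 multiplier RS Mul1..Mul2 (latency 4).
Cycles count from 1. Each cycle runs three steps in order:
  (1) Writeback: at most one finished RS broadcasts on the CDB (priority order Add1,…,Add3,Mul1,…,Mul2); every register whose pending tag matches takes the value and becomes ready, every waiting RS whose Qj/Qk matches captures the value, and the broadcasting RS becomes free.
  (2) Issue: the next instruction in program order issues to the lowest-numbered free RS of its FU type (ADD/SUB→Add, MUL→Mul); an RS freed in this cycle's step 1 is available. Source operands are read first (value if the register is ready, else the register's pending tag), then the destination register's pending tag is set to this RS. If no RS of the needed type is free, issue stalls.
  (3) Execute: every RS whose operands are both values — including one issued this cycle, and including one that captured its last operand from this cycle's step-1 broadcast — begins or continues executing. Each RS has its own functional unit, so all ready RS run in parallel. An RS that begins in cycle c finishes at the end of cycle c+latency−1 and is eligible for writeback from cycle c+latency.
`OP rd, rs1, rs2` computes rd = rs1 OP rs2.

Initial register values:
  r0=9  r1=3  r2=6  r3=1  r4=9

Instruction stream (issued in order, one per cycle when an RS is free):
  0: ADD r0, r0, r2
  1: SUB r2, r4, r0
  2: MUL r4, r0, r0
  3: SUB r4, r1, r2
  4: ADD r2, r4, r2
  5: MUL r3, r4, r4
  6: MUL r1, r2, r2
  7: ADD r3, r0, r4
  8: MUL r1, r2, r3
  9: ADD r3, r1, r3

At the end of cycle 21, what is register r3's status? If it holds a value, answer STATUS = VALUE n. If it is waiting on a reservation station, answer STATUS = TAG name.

  c1: issue ADD r0<-Add1  regs: r0:Add1,r1:3,r2:6,r3:1,r4:9
  c2: issue SUB r2<-Add2  regs: r0:Add1,r1:3,r2:Add2,r3:1,r4:9
  c3: issue MUL r4<-Mul1  regs: r0:Add1,r1:3,r2:Add2,r3:1,r4:Mul1
  c4: CDB Add1=15; issue SUB r4<-Add1  regs: r0:15,r1:3,r2:Add2,r3:1,r4:Add1
  c5: issue ADD r2<-Add3  regs: r0:15,r1:3,r2:Add3,r3:1,r4:Add1
  c6: issue MUL r3<-Mul2  regs: r0:15,r1:3,r2:Add3,r3:Mul2,r4:Add1
  c7: CDB Add2=-6; stall  regs: r0:15,r1:3,r2:Add3,r3:Mul2,r4:Add1
  c8: CDB Mul1=225; issue MUL r1<-Mul1  regs: r0:15,r1:Mul1,r2:Add3,r3:Mul2,r4:Add1
  c9: issue ADD r3<-Add2  regs: r0:15,r1:Mul1,r2:Add3,r3:Add2,r4:Add1
  c10: CDB Add1=9; stall  regs: r0:15,r1:Mul1,r2:Add3,r3:Add2,r4:9
  c11: stall  regs: r0:15,r1:Mul1,r2:Add3,r3:Add2,r4:9
  c12: stall  regs: r0:15,r1:Mul1,r2:Add3,r3:Add2,r4:9
  c13: CDB Add2=24; stall  regs: r0:15,r1:Mul1,r2:Add3,r3:24,r4:9
  c14: CDB Add3=3; stall  regs: r0:15,r1:Mul1,r2:3,r3:24,r4:9
  c15: CDB Mul2=81; issue MUL r1<-Mul2  regs: r0:15,r1:Mul2,r2:3,r3:24,r4:9
  c16: issue ADD r3<-Add1  regs: r0:15,r1:Mul2,r2:3,r3:Add1,r4:9
  c17: -  regs: r0:15,r1:Mul2,r2:3,r3:Add1,r4:9
  c18: CDB Mul1=9  regs: r0:15,r1:Mul2,r2:3,r3:Add1,r4:9
  c19: CDB Mul2=72  regs: r0:15,r1:72,r2:3,r3:Add1,r4:9
  c20: -  regs: r0:15,r1:72,r2:3,r3:Add1,r4:9
  c21: -  regs: r0:15,r1:72,r2:3,r3:Add1,r4:9

STATUS = TAG Add1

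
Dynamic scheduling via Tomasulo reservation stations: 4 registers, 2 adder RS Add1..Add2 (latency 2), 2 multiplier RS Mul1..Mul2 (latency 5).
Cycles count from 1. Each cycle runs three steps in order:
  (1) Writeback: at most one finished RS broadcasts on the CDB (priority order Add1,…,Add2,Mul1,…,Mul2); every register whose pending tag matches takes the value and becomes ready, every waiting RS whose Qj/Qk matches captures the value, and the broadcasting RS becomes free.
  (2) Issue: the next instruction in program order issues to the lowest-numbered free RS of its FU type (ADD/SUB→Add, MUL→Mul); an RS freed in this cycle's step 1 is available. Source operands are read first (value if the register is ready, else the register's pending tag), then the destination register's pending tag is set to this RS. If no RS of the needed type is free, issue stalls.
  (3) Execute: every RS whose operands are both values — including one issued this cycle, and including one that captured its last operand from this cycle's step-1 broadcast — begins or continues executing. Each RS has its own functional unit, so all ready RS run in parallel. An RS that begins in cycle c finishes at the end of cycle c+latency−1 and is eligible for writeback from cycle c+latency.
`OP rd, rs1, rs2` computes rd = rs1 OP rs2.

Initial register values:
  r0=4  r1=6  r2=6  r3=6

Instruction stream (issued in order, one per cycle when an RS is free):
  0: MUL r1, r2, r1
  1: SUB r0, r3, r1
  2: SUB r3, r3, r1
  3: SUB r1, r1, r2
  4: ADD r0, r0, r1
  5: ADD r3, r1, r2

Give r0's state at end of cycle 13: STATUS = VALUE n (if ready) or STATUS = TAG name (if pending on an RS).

STATUS = VALUE 0

  c1: issue MUL r1<-Mul1  regs: r0:4,r1:Mul1,r2:6,r3:6
  c2: issue SUB r0<-Add1  regs: r0:Add1,r1:Mul1,r2:6,r3:6
  c3: issue SUB r3<-Add2  regs: r0:Add1,r1:Mul1,r2:6,r3:Add2
  c4: stall  regs: r0:Add1,r1:Mul1,r2:6,r3:Add2
  c5: stall  regs: r0:Add1,r1:Mul1,r2:6,r3:Add2
  c6: CDB Mul1=36; stall  regs: r0:Add1,r1:36,r2:6,r3:Add2
  c7: stall  regs: r0:Add1,r1:36,r2:6,r3:Add2
  c8: CDB Add1=-30; issue SUB r1<-Add1  regs: r0:-30,r1:Add1,r2:6,r3:Add2
  c9: CDB Add2=-30; issue ADD r0<-Add2  regs: r0:Add2,r1:Add1,r2:6,r3:-30
  c10: CDB Add1=30; issue ADD r3<-Add1  regs: r0:Add2,r1:30,r2:6,r3:Add1
  c11: -  regs: r0:Add2,r1:30,r2:6,r3:Add1
  c12: CDB Add1=36  regs: r0:Add2,r1:30,r2:6,r3:36
  c13: CDB Add2=0  regs: r0:0,r1:30,r2:6,r3:36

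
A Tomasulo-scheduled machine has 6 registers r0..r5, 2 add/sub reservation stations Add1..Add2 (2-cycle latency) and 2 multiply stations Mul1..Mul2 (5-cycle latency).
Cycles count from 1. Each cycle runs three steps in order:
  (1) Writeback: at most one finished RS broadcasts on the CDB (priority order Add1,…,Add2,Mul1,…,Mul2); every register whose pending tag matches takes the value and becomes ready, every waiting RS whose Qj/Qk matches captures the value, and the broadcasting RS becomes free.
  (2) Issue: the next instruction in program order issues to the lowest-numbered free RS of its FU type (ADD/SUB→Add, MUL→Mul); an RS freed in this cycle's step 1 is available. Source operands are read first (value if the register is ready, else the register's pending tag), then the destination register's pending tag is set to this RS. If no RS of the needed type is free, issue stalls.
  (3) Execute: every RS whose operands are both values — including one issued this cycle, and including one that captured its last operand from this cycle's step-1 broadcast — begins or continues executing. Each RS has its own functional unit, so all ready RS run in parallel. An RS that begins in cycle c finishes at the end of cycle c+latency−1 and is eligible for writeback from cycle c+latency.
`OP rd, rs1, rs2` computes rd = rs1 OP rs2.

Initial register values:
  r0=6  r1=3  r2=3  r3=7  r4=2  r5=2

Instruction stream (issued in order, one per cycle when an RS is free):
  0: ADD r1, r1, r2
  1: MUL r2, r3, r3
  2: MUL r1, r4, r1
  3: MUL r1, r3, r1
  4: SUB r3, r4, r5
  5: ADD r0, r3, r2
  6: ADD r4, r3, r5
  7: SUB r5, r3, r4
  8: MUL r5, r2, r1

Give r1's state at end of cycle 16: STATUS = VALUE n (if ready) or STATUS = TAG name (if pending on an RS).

  c1: issue ADD r1<-Add1  regs: r0:6,r1:Add1,r2:3,r3:7,r4:2,r5:2
  c2: issue MUL r2<-Mul1  regs: r0:6,r1:Add1,r2:Mul1,r3:7,r4:2,r5:2
  c3: CDB Add1=6; issue MUL r1<-Mul2  regs: r0:6,r1:Mul2,r2:Mul1,r3:7,r4:2,r5:2
  c4: stall  regs: r0:6,r1:Mul2,r2:Mul1,r3:7,r4:2,r5:2
  c5: stall  regs: r0:6,r1:Mul2,r2:Mul1,r3:7,r4:2,r5:2
  c6: stall  regs: r0:6,r1:Mul2,r2:Mul1,r3:7,r4:2,r5:2
  c7: CDB Mul1=49; issue MUL r1<-Mul1  regs: r0:6,r1:Mul1,r2:49,r3:7,r4:2,r5:2
  c8: CDB Mul2=12; issue SUB r3<-Add1  regs: r0:6,r1:Mul1,r2:49,r3:Add1,r4:2,r5:2
  c9: issue ADD r0<-Add2  regs: r0:Add2,r1:Mul1,r2:49,r3:Add1,r4:2,r5:2
  c10: CDB Add1=0; issue ADD r4<-Add1  regs: r0:Add2,r1:Mul1,r2:49,r3:0,r4:Add1,r5:2
  c11: stall  regs: r0:Add2,r1:Mul1,r2:49,r3:0,r4:Add1,r5:2
  c12: CDB Add1=2; issue SUB r5<-Add1  regs: r0:Add2,r1:Mul1,r2:49,r3:0,r4:2,r5:Add1
  c13: CDB Add2=49; issue MUL r5<-Mul2  regs: r0:49,r1:Mul1,r2:49,r3:0,r4:2,r5:Mul2
  c14: CDB Add1=-2  regs: r0:49,r1:Mul1,r2:49,r3:0,r4:2,r5:Mul2
  c15: CDB Mul1=84  regs: r0:49,r1:84,r2:49,r3:0,r4:2,r5:Mul2
  c16: -  regs: r0:49,r1:84,r2:49,r3:0,r4:2,r5:Mul2

STATUS = VALUE 84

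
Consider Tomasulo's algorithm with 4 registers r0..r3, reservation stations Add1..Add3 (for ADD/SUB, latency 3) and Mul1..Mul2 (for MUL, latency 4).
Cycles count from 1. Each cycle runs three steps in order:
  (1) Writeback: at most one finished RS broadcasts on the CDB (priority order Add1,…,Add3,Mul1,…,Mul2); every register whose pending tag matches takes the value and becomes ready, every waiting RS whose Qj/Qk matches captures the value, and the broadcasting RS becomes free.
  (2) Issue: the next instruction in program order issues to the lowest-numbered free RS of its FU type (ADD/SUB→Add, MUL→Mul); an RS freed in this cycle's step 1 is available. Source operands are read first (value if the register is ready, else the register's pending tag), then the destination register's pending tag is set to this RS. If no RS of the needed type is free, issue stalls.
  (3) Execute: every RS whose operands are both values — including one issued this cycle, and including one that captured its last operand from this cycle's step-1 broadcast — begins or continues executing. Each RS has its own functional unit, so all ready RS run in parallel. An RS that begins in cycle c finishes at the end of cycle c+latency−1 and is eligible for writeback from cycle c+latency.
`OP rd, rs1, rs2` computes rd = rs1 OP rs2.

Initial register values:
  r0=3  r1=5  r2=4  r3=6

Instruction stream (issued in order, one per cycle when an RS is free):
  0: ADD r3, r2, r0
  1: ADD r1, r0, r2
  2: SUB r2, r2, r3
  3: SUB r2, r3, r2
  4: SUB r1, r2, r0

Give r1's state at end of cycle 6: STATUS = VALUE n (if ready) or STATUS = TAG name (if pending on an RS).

  c1: issue ADD r3<-Add1  regs: r0:3,r1:5,r2:4,r3:Add1
  c2: issue ADD r1<-Add2  regs: r0:3,r1:Add2,r2:4,r3:Add1
  c3: issue SUB r2<-Add3  regs: r0:3,r1:Add2,r2:Add3,r3:Add1
  c4: CDB Add1=7; issue SUB r2<-Add1  regs: r0:3,r1:Add2,r2:Add1,r3:7
  c5: CDB Add2=7; issue SUB r1<-Add2  regs: r0:3,r1:Add2,r2:Add1,r3:7
  c6: -  regs: r0:3,r1:Add2,r2:Add1,r3:7

STATUS = TAG Add2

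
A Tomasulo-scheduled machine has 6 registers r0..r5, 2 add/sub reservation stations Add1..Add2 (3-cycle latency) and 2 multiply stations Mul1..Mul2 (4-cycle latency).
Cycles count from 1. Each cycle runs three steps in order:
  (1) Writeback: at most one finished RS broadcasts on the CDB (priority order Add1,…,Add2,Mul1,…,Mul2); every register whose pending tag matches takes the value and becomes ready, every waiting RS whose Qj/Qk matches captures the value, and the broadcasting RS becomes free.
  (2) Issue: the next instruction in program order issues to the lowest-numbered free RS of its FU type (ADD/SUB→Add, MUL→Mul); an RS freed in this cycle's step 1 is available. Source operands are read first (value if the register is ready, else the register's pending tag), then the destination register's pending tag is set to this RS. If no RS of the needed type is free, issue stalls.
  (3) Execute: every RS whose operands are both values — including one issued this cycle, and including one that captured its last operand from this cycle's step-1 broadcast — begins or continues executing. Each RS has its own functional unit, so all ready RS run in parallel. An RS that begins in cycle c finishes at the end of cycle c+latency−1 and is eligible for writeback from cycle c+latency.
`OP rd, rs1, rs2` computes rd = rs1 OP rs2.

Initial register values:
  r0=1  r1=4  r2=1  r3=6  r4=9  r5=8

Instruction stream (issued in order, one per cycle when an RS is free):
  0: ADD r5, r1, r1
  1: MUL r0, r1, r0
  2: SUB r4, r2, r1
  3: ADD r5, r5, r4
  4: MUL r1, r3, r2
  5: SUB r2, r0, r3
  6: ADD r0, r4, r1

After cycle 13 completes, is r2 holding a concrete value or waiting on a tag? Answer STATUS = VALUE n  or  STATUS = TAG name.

STATUS = VALUE -2

cycle 1: issue ADD r5<-Add1 // r0:1,r1:4,r2:1,r3:6,r4:9,r5:Add1
cycle 2: issue MUL r0<-Mul1 // r0:Mul1,r1:4,r2:1,r3:6,r4:9,r5:Add1
cycle 3: issue SUB r4<-Add2 // r0:Mul1,r1:4,r2:1,r3:6,r4:Add2,r5:Add1
cycle 4: CDB Add1=8; issue ADD r5<-Add1 // r0:Mul1,r1:4,r2:1,r3:6,r4:Add2,r5:Add1
cycle 5: issue MUL r1<-Mul2 // r0:Mul1,r1:Mul2,r2:1,r3:6,r4:Add2,r5:Add1
cycle 6: CDB Add2=-3; issue SUB r2<-Add2 // r0:Mul1,r1:Mul2,r2:Add2,r3:6,r4:-3,r5:Add1
cycle 7: CDB Mul1=4; stall // r0:4,r1:Mul2,r2:Add2,r3:6,r4:-3,r5:Add1
cycle 8: stall // r0:4,r1:Mul2,r2:Add2,r3:6,r4:-3,r5:Add1
cycle 9: CDB Add1=5; issue ADD r0<-Add1 // r0:Add1,r1:Mul2,r2:Add2,r3:6,r4:-3,r5:5
cycle 10: CDB Add2=-2 // r0:Add1,r1:Mul2,r2:-2,r3:6,r4:-3,r5:5
cycle 11: CDB Mul2=6 // r0:Add1,r1:6,r2:-2,r3:6,r4:-3,r5:5
cycle 12: - // r0:Add1,r1:6,r2:-2,r3:6,r4:-3,r5:5
cycle 13: - // r0:Add1,r1:6,r2:-2,r3:6,r4:-3,r5:5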